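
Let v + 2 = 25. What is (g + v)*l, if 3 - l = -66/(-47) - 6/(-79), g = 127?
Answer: 846450/3713 ≈ 227.97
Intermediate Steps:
v = 23 (v = -2 + 25 = 23)
l = 5643/3713 (l = 3 - (-66/(-47) - 6/(-79)) = 3 - (-66*(-1/47) - 6*(-1/79)) = 3 - (66/47 + 6/79) = 3 - 1*5496/3713 = 3 - 5496/3713 = 5643/3713 ≈ 1.5198)
(g + v)*l = (127 + 23)*(5643/3713) = 150*(5643/3713) = 846450/3713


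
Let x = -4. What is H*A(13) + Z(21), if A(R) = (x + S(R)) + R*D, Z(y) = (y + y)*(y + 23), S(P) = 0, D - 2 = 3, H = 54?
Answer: 5142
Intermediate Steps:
D = 5 (D = 2 + 3 = 5)
Z(y) = 2*y*(23 + y) (Z(y) = (2*y)*(23 + y) = 2*y*(23 + y))
A(R) = -4 + 5*R (A(R) = (-4 + 0) + R*5 = -4 + 5*R)
H*A(13) + Z(21) = 54*(-4 + 5*13) + 2*21*(23 + 21) = 54*(-4 + 65) + 2*21*44 = 54*61 + 1848 = 3294 + 1848 = 5142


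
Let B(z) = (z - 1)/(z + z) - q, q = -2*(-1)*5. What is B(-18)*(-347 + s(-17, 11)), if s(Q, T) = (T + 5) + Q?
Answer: 9889/3 ≈ 3296.3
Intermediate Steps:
s(Q, T) = 5 + Q + T (s(Q, T) = (5 + T) + Q = 5 + Q + T)
q = 10 (q = 2*5 = 10)
B(z) = -10 + (-1 + z)/(2*z) (B(z) = (z - 1)/(z + z) - 1*10 = (-1 + z)/((2*z)) - 10 = (-1 + z)*(1/(2*z)) - 10 = (-1 + z)/(2*z) - 10 = -10 + (-1 + z)/(2*z))
B(-18)*(-347 + s(-17, 11)) = ((½)*(-1 - 19*(-18))/(-18))*(-347 + (5 - 17 + 11)) = ((½)*(-1/18)*(-1 + 342))*(-347 - 1) = ((½)*(-1/18)*341)*(-348) = -341/36*(-348) = 9889/3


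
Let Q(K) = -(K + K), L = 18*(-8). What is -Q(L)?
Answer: -288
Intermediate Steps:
L = -144
Q(K) = -2*K
-Q(L) = -(-2)*(-144) = -1*288 = -288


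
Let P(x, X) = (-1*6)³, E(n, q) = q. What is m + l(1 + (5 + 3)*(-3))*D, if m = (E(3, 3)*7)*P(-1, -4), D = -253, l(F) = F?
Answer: 1283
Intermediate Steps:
P(x, X) = -216 (P(x, X) = (-6)³ = -216)
m = -4536 (m = (3*7)*(-216) = 21*(-216) = -4536)
m + l(1 + (5 + 3)*(-3))*D = -4536 + (1 + (5 + 3)*(-3))*(-253) = -4536 + (1 + 8*(-3))*(-253) = -4536 + (1 - 24)*(-253) = -4536 - 23*(-253) = -4536 + 5819 = 1283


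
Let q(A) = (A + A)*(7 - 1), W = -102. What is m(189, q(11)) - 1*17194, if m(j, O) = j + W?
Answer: -17107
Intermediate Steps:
q(A) = 12*A (q(A) = (2*A)*6 = 12*A)
m(j, O) = -102 + j (m(j, O) = j - 102 = -102 + j)
m(189, q(11)) - 1*17194 = (-102 + 189) - 1*17194 = 87 - 17194 = -17107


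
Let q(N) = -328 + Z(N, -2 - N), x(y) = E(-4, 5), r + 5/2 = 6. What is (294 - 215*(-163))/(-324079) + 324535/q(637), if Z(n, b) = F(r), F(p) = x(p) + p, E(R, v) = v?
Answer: -210372538151/207086481 ≈ -1015.9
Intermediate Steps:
r = 7/2 (r = -5/2 + 6 = 7/2 ≈ 3.5000)
x(y) = 5
F(p) = 5 + p
Z(n, b) = 17/2 (Z(n, b) = 5 + 7/2 = 17/2)
q(N) = -639/2 (q(N) = -328 + 17/2 = -639/2)
(294 - 215*(-163))/(-324079) + 324535/q(637) = (294 - 215*(-163))/(-324079) + 324535/(-639/2) = (294 + 35045)*(-1/324079) + 324535*(-2/639) = 35339*(-1/324079) - 649070/639 = -35339/324079 - 649070/639 = -210372538151/207086481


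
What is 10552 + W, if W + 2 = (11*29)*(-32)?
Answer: 342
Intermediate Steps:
W = -10210 (W = -2 + (11*29)*(-32) = -2 + 319*(-32) = -2 - 10208 = -10210)
10552 + W = 10552 - 10210 = 342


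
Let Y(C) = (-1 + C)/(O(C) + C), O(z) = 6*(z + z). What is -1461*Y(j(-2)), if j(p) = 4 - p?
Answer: -2435/26 ≈ -93.654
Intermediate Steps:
O(z) = 12*z (O(z) = 6*(2*z) = 12*z)
Y(C) = (-1 + C)/(13*C) (Y(C) = (-1 + C)/(12*C + C) = (-1 + C)/((13*C)) = (-1 + C)*(1/(13*C)) = (-1 + C)/(13*C))
-1461*Y(j(-2)) = -1461*(-1 + (4 - 1*(-2)))/(13*(4 - 1*(-2))) = -1461*(-1 + (4 + 2))/(13*(4 + 2)) = -1461*(-1 + 6)/(13*6) = -1461*5/(13*6) = -1461*5/78 = -2435/26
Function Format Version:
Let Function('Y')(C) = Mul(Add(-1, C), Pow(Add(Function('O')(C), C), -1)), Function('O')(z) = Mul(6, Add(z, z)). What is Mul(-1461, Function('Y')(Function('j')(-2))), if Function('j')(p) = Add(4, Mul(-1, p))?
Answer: Rational(-2435, 26) ≈ -93.654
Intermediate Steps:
Function('O')(z) = Mul(12, z) (Function('O')(z) = Mul(6, Mul(2, z)) = Mul(12, z))
Function('Y')(C) = Mul(Rational(1, 13), Pow(C, -1), Add(-1, C)) (Function('Y')(C) = Mul(Add(-1, C), Pow(Add(Mul(12, C), C), -1)) = Mul(Add(-1, C), Pow(Mul(13, C), -1)) = Mul(Add(-1, C), Mul(Rational(1, 13), Pow(C, -1))) = Mul(Rational(1, 13), Pow(C, -1), Add(-1, C)))
Mul(-1461, Function('Y')(Function('j')(-2))) = Mul(-1461, Mul(Rational(1, 13), Pow(Add(4, Mul(-1, -2)), -1), Add(-1, Add(4, Mul(-1, -2))))) = Mul(-1461, Mul(Rational(1, 13), Pow(Add(4, 2), -1), Add(-1, Add(4, 2)))) = Mul(-1461, Mul(Rational(1, 13), Pow(6, -1), Add(-1, 6))) = Mul(-1461, Mul(Rational(1, 13), Rational(1, 6), 5)) = Mul(-1461, Rational(5, 78)) = Rational(-2435, 26)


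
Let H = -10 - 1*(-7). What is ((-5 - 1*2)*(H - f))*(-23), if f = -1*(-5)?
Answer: -1288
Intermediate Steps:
H = -3 (H = -10 + 7 = -3)
f = 5
((-5 - 1*2)*(H - f))*(-23) = ((-5 - 1*2)*(-3 - 1*5))*(-23) = ((-5 - 2)*(-3 - 5))*(-23) = -7*(-8)*(-23) = 56*(-23) = -1288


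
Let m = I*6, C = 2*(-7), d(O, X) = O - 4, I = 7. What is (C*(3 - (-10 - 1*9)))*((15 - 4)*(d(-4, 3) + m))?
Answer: -115192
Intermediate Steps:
d(O, X) = -4 + O
C = -14
m = 42 (m = 7*6 = 42)
(C*(3 - (-10 - 1*9)))*((15 - 4)*(d(-4, 3) + m)) = (-14*(3 - (-10 - 1*9)))*((15 - 4)*((-4 - 4) + 42)) = (-14*(3 - (-10 - 9)))*(11*(-8 + 42)) = (-14*(3 - 1*(-19)))*(11*34) = -14*(3 + 19)*374 = -14*22*374 = -308*374 = -115192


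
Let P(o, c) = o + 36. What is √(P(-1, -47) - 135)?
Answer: 10*I ≈ 10.0*I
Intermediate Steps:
P(o, c) = 36 + o
√(P(-1, -47) - 135) = √((36 - 1) - 135) = √(35 - 135) = √(-100) = 10*I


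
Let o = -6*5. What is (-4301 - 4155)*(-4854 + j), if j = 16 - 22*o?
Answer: 35329168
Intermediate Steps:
o = -30
j = 676 (j = 16 - 22*(-30) = 16 + 660 = 676)
(-4301 - 4155)*(-4854 + j) = (-4301 - 4155)*(-4854 + 676) = -8456*(-4178) = 35329168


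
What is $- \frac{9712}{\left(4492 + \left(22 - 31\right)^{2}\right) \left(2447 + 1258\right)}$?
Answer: $- \frac{9712}{16942965} \approx -0.00057322$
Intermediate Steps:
$- \frac{9712}{\left(4492 + \left(22 - 31\right)^{2}\right) \left(2447 + 1258\right)} = - \frac{9712}{\left(4492 + \left(-9\right)^{2}\right) 3705} = - \frac{9712}{\left(4492 + 81\right) 3705} = - \frac{9712}{4573 \cdot 3705} = - \frac{9712}{16942965}$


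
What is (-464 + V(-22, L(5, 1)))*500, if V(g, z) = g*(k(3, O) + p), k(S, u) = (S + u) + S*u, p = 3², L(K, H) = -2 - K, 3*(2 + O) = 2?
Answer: -916000/3 ≈ -3.0533e+5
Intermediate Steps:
O = -4/3 (O = -2 + (⅓)*2 = -2 + ⅔ = -4/3 ≈ -1.3333)
p = 9
k(S, u) = S + u + S*u
V(g, z) = 20*g/3 (V(g, z) = g*((3 - 4/3 + 3*(-4/3)) + 9) = g*((3 - 4/3 - 4) + 9) = g*(-7/3 + 9) = g*(20/3) = 20*g/3)
(-464 + V(-22, L(5, 1)))*500 = (-464 + (20/3)*(-22))*500 = (-464 - 440/3)*500 = -1832/3*500 = -916000/3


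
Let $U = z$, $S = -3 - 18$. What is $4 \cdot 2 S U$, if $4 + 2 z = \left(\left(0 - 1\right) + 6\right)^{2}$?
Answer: $-1764$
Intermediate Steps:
$S = -21$
$z = \frac{21}{2}$ ($z = -2 + \frac{\left(\left(0 - 1\right) + 6\right)^{2}}{2} = -2 + \frac{\left(-1 + 6\right)^{2}}{2} = -2 + \frac{5^{2}}{2} = -2 + \frac{1}{2} \cdot 25 = -2 + \frac{25}{2} = \frac{21}{2} \approx 10.5$)
$U = \frac{21}{2} \approx 10.5$
$4 \cdot 2 S U = 4 \cdot 2 \left(-21\right) \frac{21}{2} = 8 \left(-21\right) \frac{21}{2} = \left(-168\right) \frac{21}{2} = -1764$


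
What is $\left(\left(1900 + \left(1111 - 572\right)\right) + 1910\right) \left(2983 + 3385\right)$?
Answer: $27694432$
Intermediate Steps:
$\left(\left(1900 + \left(1111 - 572\right)\right) + 1910\right) \left(2983 + 3385\right) = \left(\left(1900 + \left(1111 - 572\right)\right) + 1910\right) 6368 = \left(\left(1900 + 539\right) + 1910\right) 6368 = \left(2439 + 1910\right) 6368 = 4349 \cdot 6368 = 27694432$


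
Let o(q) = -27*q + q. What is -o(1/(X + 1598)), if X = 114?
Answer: 13/856 ≈ 0.015187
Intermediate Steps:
o(q) = -26*q
-o(1/(X + 1598)) = -(-26)/(114 + 1598) = -(-26)/1712 = -1*(-13/856) = 13/856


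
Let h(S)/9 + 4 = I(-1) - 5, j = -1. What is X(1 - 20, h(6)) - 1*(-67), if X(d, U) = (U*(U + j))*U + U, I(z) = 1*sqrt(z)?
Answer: -518252 + 177885*I ≈ -5.1825e+5 + 1.7789e+5*I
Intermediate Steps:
I(z) = sqrt(z)
h(S) = -81 + 9*I (h(S) = -36 + 9*(sqrt(-1) - 5) = -36 + 9*(I - 5) = -36 + 9*(-5 + I) = -36 + (-45 + 9*I) = -81 + 9*I)
X(d, U) = U + U**2*(-1 + U) (X(d, U) = (U*(U - 1))*U + U = (U*(-1 + U))*U + U = U**2*(-1 + U) + U = U + U**2*(-1 + U))
X(1 - 20, h(6)) - 1*(-67) = (-81 + 9*I)*(1 + (-81 + 9*I)**2 - (-81 + 9*I)) - 1*(-67) = (-81 + 9*I)*(1 + (-81 + 9*I)**2 + (81 - 9*I)) + 67 = (-81 + 9*I)*(82 + (-81 + 9*I)**2 - 9*I) + 67 = 67 + (-81 + 9*I)*(82 + (-81 + 9*I)**2 - 9*I)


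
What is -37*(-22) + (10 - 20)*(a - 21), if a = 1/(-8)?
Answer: 4101/4 ≈ 1025.3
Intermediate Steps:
a = -⅛ ≈ -0.12500
-37*(-22) + (10 - 20)*(a - 21) = -37*(-22) + (10 - 20)*(-⅛ - 21) = 814 - 10*(-169/8) = 814 + 845/4 = 4101/4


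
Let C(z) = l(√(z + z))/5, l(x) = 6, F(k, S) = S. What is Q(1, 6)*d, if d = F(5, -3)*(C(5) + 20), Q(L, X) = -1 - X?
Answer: 2226/5 ≈ 445.20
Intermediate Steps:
C(z) = 6/5
d = -318/5 (d = -3*(6/5 + 20) = -3*106/5 = -318/5 ≈ -63.600)
Q(1, 6)*d = (-1 - 1*6)*(-318/5) = (-1 - 6)*(-318/5) = -7*(-318/5) = 2226/5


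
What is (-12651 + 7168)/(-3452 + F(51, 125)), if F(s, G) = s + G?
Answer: 5483/3276 ≈ 1.6737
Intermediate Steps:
F(s, G) = G + s
(-12651 + 7168)/(-3452 + F(51, 125)) = (-12651 + 7168)/(-3452 + (125 + 51)) = -5483/(-3452 + 176) = -5483/(-3276) = -5483*(-1/3276) = 5483/3276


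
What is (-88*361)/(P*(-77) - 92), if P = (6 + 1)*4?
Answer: 3971/281 ≈ 14.132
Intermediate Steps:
P = 28 (P = 7*4 = 28)
(-88*361)/(P*(-77) - 92) = (-88*361)/(28*(-77) - 92) = -31768/(-2156 - 92) = -31768/(-2248) = -31768*(-1/2248) = 3971/281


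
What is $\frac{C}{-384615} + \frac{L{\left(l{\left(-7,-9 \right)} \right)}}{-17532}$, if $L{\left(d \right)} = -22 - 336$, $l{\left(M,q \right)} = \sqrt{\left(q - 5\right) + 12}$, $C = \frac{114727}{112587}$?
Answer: $\frac{861129830557}{42176780130870} \approx 0.020417$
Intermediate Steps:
$C = \frac{114727}{112587}$ ($C = 114727 \cdot \frac{1}{112587} = \frac{114727}{112587} \approx 1.019$)
$l{\left(M,q \right)} = \sqrt{7 + q}$ ($l{\left(M,q \right)} = \sqrt{\left(q - 5\right) + 12} = \sqrt{\left(-5 + q\right) + 12} = \sqrt{7 + q}$)
$L{\left(d \right)} = -358$ ($L{\left(d \right)} = -22 - 336 = -358$)
$\frac{C}{-384615} + \frac{L{\left(l{\left(-7,-9 \right)} \right)}}{-17532} = \frac{114727}{112587 \left(-384615\right)} - \frac{358}{-17532} = \frac{114727}{112587} \left(- \frac{1}{384615}\right) - - \frac{179}{8766} = - \frac{114727}{43302649005} + \frac{179}{8766} = \frac{861129830557}{42176780130870}$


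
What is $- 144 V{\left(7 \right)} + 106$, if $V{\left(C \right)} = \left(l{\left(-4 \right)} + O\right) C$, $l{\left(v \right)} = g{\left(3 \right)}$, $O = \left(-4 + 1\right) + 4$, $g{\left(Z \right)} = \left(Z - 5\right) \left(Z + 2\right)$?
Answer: $9178$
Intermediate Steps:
$g{\left(Z \right)} = \left(-5 + Z\right) \left(2 + Z\right)$
$O = 1$ ($O = -3 + 4 = 1$)
$l{\left(v \right)} = -10$ ($l{\left(v \right)} = -10 + 3^{2} - 9 = -10 + 9 - 9 = -10$)
$V{\left(C \right)} = - 9 C$ ($V{\left(C \right)} = \left(-10 + 1\right) C = - 9 C$)
$- 144 V{\left(7 \right)} + 106 = - 144 \left(\left(-9\right) 7\right) + 106 = \left(-144\right) \left(-63\right) + 106 = 9072 + 106 = 9178$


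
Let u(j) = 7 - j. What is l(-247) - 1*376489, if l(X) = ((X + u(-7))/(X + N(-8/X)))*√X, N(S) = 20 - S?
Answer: -376489 + 57551*I*√247/56077 ≈ -3.7649e+5 + 16.129*I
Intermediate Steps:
l(X) = √X*(14 + X)/(20 + X + 8/X) (l(X) = ((X + (7 - 1*(-7)))/(X + (20 - (-8)/X)))*√X = ((X + (7 + 7))/(X + (20 + 8/X)))*√X = ((X + 14)/(20 + X + 8/X))*√X = ((14 + X)/(20 + X + 8/X))*√X = √X*(14 + X)/(20 + X + 8/X))
l(-247) - 1*376489 = (-247)^(3/2)*(14 - 247)/(8 - 247*(20 - 247)) - 1*376489 = -247*I*√247*(-233)/(8 - 247*(-227)) - 376489 = -247*I*√247*(-233)/(8 + 56069) - 376489 = -247*I*√247*(-233)/56077 - 376489 = -247*I*√247*(1/56077)*(-233) - 376489 = 57551*I*√247/56077 - 376489 = -376489 + 57551*I*√247/56077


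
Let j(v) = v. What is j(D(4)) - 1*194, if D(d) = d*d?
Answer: -178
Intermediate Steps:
D(d) = d²
j(D(4)) - 1*194 = 4² - 1*194 = 16 - 194 = -178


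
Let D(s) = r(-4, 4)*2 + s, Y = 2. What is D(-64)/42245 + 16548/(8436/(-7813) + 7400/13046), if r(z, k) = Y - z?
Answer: -8906889300964499/275859089590 ≈ -32288.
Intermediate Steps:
r(z, k) = 2 - z
D(s) = 12 + s (D(s) = (2 - 1*(-4))*2 + s = (2 + 4)*2 + s = 6*2 + s = 12 + s)
D(-64)/42245 + 16548/(8436/(-7813) + 7400/13046) = (12 - 64)/42245 + 16548/(8436/(-7813) + 7400/13046) = -52*1/42245 + 16548/(8436*(-1/7813) + 7400*(1/13046)) = -52/42245 + 16548/(-8436/7813 + 3700/6523) = -52/42245 + 16548/(-26119928/50964199) = -52/42245 + 16548*(-50964199/26119928) = -52/42245 - 210838891263/6529982 = -8906889300964499/275859089590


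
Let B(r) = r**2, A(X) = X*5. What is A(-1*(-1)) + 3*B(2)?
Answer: 17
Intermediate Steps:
A(X) = 5*X
A(-1*(-1)) + 3*B(2) = 5*(-1*(-1)) + 3*2**2 = 5*1 + 3*4 = 5 + 12 = 17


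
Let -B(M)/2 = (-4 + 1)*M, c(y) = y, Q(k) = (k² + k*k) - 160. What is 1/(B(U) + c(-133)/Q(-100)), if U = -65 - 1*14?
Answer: -19840/9404293 ≈ -0.0021097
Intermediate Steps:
Q(k) = -160 + 2*k² (Q(k) = (k² + k²) - 160 = 2*k² - 160 = -160 + 2*k²)
U = -79 (U = -65 - 14 = -79)
B(M) = 6*M (B(M) = -2*(-4 + 1)*M = -(-6)*M = 6*M)
1/(B(U) + c(-133)/Q(-100)) = 1/(6*(-79) - 133/(-160 + 2*(-100)²)) = 1/(-474 - 133/(-160 + 2*10000)) = 1/(-474 - 133/(-160 + 20000)) = 1/(-474 - 133/19840) = 1/(-9404293/19840) = -19840/9404293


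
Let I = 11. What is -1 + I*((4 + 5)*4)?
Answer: 395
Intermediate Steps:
-1 + I*((4 + 5)*4) = -1 + 11*((4 + 5)*4) = -1 + 11*(9*4) = -1 + 11*36 = -1 + 396 = 395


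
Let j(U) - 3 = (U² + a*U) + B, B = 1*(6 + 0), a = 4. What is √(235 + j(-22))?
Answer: 8*√10 ≈ 25.298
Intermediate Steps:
B = 6 (B = 1*6 = 6)
j(U) = 9 + U² + 4*U (j(U) = 3 + ((U² + 4*U) + 6) = 3 + (6 + U² + 4*U) = 9 + U² + 4*U)
√(235 + j(-22)) = √(235 + (9 + (-22)² + 4*(-22))) = √(235 + (9 + 484 - 88)) = √(235 + 405) = √640 = 8*√10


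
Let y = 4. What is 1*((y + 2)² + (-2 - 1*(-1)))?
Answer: 35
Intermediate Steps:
1*((y + 2)² + (-2 - 1*(-1))) = 1*((4 + 2)² + (-2 - 1*(-1))) = 1*(6² + (-2 + 1)) = 1*(36 - 1) = 1*35 = 35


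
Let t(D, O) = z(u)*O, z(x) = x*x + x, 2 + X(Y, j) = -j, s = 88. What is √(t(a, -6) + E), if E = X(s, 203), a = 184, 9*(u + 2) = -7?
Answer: I*√19005/9 ≈ 15.318*I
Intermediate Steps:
u = -25/9 (u = -2 + (⅑)*(-7) = -2 - 7/9 = -25/9 ≈ -2.7778)
X(Y, j) = -2 - j
z(x) = x + x² (z(x) = x² + x = x + x²)
E = -205 (E = -2 - 1*203 = -2 - 203 = -205)
t(D, O) = 400*O/81 (t(D, O) = (-25*(1 - 25/9)/9)*O = (-25/9*(-16/9))*O = 400*O/81)
√(t(a, -6) + E) = √((400/81)*(-6) - 205) = √(-800/27 - 205) = √(-6335/27) = I*√19005/9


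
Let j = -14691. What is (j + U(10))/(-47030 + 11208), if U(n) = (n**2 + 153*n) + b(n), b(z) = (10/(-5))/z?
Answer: 32653/89555 ≈ 0.36461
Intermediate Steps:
b(z) = -2/z (b(z) = (10*(-1/5))/z = -2/z)
U(n) = n**2 - 2/n + 153*n (U(n) = (n**2 + 153*n) - 2/n = n**2 - 2/n + 153*n)
(j + U(10))/(-47030 + 11208) = (-14691 + (-2 + 10**2*(153 + 10))/10)/(-47030 + 11208) = (-14691 + (-2 + 100*163)/10)/(-35822) = (-14691 + (-2 + 16300)/10)*(-1/35822) = (-14691 + (1/10)*16298)*(-1/35822) = (-14691 + 8149/5)*(-1/35822) = -65306/5*(-1/35822) = 32653/89555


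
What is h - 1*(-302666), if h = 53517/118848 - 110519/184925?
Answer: 2217326646697171/7325988800 ≈ 3.0267e+5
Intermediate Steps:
h = -1079443629/7325988800 (h = 53517*(1/118848) - 110519*1/184925 = 17839/39616 - 110519/184925 = -1079443629/7325988800 ≈ -0.14734)
h - 1*(-302666) = -1079443629/7325988800 - 1*(-302666) = -1079443629/7325988800 + 302666 = 2217326646697171/7325988800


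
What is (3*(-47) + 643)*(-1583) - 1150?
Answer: -795816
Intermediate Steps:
(3*(-47) + 643)*(-1583) - 1150 = (-141 + 643)*(-1583) - 1150 = 502*(-1583) - 1150 = -794666 - 1150 = -795816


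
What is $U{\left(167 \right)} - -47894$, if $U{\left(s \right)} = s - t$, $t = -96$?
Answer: $48157$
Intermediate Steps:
$U{\left(s \right)} = 96 + s$ ($U{\left(s \right)} = s - -96 = s + 96 = 96 + s$)
$U{\left(167 \right)} - -47894 = \left(96 + 167\right) - -47894 = 263 + 47894 = 48157$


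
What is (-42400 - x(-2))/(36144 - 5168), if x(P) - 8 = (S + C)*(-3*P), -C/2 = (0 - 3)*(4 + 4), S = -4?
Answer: -2667/1936 ≈ -1.3776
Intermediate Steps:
C = 48 (C = -2*(0 - 3)*(4 + 4) = -(-6)*8 = -2*(-24) = 48)
x(P) = 8 - 132*P (x(P) = 8 + (-4 + 48)*(-3*P) = 8 + 44*(-3*P) = 8 - 132*P)
(-42400 - x(-2))/(36144 - 5168) = (-42400 - (8 - 132*(-2)))/(36144 - 5168) = (-42400 - (8 + 264))/30976 = (-42400 - 1*272)*(1/30976) = (-42400 - 272)*(1/30976) = -42672*1/30976 = -2667/1936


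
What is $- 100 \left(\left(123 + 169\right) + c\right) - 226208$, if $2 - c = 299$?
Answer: $-225708$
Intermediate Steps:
$c = -297$ ($c = 2 - 299 = -297$)
$- 100 \left(\left(123 + 169\right) + c\right) - 226208 = - 100 \left(\left(123 + 169\right) - 297\right) - 226208 = - 100 \left(292 - 297\right) - 226208 = \left(-100\right) \left(-5\right) - 226208 = 500 - 226208 = -225708$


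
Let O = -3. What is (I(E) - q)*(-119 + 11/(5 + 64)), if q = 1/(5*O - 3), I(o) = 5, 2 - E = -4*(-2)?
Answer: -373100/621 ≈ -600.80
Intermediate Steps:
E = -6 (E = 2 - (-4)*(-2) = 2 - 1*8 = 2 - 8 = -6)
q = -1/18 (q = 1/(5*(-3) - 3) = 1/(-15 - 3) = 1/(-18) = -1/18 ≈ -0.055556)
(I(E) - q)*(-119 + 11/(5 + 64)) = (5 - 1*(-1/18))*(-119 + 11/(5 + 64)) = (5 + 1/18)*(-119 + 11/69) = 91*(-119 + 11*(1/69))/18 = 91*(-119 + 11/69)/18 = (91/18)*(-8200/69) = -373100/621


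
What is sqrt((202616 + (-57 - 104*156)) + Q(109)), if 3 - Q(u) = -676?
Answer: sqrt(187014) ≈ 432.45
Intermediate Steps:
Q(u) = 679 (Q(u) = 3 - 1*(-676) = 3 + 676 = 679)
sqrt((202616 + (-57 - 104*156)) + Q(109)) = sqrt((202616 + (-57 - 104*156)) + 679) = sqrt((202616 + (-57 - 16224)) + 679) = sqrt((202616 - 16281) + 679) = sqrt(186335 + 679) = sqrt(187014)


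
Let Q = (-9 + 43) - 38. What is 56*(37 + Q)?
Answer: 1848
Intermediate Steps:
Q = -4 (Q = 34 - 38 = -4)
56*(37 + Q) = 56*(37 - 4) = 56*33 = 1848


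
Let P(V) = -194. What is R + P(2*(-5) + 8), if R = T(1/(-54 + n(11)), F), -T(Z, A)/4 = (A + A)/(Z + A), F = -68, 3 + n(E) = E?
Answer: -632050/3129 ≈ -202.00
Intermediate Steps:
n(E) = -3 + E
T(Z, A) = -8*A/(A + Z) (T(Z, A) = -4*(A + A)/(Z + A) = -4*2*A/(A + Z) = -8*A/(A + Z))
R = -25024/3129 (R = -8*(-68)/(-68 + 1/(-54 + (-3 + 11))) = -8*(-68)/(-68 + 1/(-54 + 8)) = -8*(-68)/(-68 + 1/(-46)) = -8*(-68)/(-68 - 1/46) = -8*(-68)/(-3129/46) = -8*(-68)*(-46/3129) = -25024/3129 ≈ -7.9974)
R + P(2*(-5) + 8) = -25024/3129 - 194 = -632050/3129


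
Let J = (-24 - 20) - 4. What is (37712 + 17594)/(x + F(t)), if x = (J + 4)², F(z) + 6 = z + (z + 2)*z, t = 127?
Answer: 27653/9220 ≈ 2.9992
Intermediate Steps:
J = -48 (J = -44 - 4 = -48)
F(z) = -6 + z + z*(2 + z) (F(z) = -6 + (z + (z + 2)*z) = -6 + (z + (2 + z)*z) = -6 + (z + z*(2 + z)) = -6 + z + z*(2 + z))
x = 1936 (x = (-48 + 4)² = (-44)² = 1936)
(37712 + 17594)/(x + F(t)) = (37712 + 17594)/(1936 + (-6 + 127² + 3*127)) = 55306/(1936 + (-6 + 16129 + 381)) = 55306/(1936 + 16504) = 55306/18440 = 55306*(1/18440) = 27653/9220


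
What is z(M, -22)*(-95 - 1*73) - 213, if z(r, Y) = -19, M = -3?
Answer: 2979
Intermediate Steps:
z(M, -22)*(-95 - 1*73) - 213 = -19*(-95 - 1*73) - 213 = -19*(-95 - 73) - 213 = -19*(-168) - 213 = 3192 - 213 = 2979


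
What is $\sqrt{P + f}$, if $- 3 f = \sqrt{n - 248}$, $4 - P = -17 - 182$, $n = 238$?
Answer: $\frac{\sqrt{1827 - 3 i \sqrt{10}}}{3} \approx 14.248 - 0.036991 i$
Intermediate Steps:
$P = 203$ ($P = 4 - \left(-17 - 182\right) = 4 - -199 = 4 + 199 = 203$)
$f = - \frac{i \sqrt{10}}{3}$ ($f = - \frac{\sqrt{238 - 248}}{3} = - \frac{\sqrt{-10}}{3} = - \frac{i \sqrt{10}}{3} \approx - 1.0541 i$)
$\sqrt{P + f} = \sqrt{203 - \frac{i \sqrt{10}}{3}}$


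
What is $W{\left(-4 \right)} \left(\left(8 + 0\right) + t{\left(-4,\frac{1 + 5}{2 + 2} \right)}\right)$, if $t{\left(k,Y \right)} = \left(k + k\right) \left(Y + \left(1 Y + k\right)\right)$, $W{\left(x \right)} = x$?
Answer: $-64$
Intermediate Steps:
$t{\left(k,Y \right)} = 2 k \left(k + 2 Y\right)$ ($t{\left(k,Y \right)} = 2 k \left(Y + \left(Y + k\right)\right) = 2 k \left(k + 2 Y\right)$)
$W{\left(-4 \right)} \left(\left(8 + 0\right) + t{\left(-4,\frac{1 + 5}{2 + 2} \right)}\right) = - 4 \left(\left(8 + 0\right) + 2 \left(-4\right) \left(-4 + 2 \frac{1 + 5}{2 + 2}\right)\right) = - 4 \left(8 + 2 \left(-4\right) \left(-4 + 2 \cdot \frac{6}{4}\right)\right) = - 4 \left(8 + 2 \left(-4\right) \left(-4 + 2 \cdot 6 \cdot \frac{1}{4}\right)\right) = - 4 \left(8 + 2 \left(-4\right) \left(-4 + 2 \cdot \frac{3}{2}\right)\right) = - 4 \left(8 + 2 \left(-4\right) \left(-4 + 3\right)\right) = - 4 \left(8 + 2 \left(-4\right) \left(-1\right)\right) = - 4 \left(8 + 8\right) = \left(-4\right) 16 = -64$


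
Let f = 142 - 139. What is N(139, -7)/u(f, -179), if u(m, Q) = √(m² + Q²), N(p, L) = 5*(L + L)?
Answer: -7*√1282/641 ≈ -0.39101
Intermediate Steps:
N(p, L) = 10*L (N(p, L) = 5*(2*L) = 10*L)
f = 3
u(m, Q) = √(Q² + m²)
N(139, -7)/u(f, -179) = (10*(-7))/(√((-179)² + 3²)) = -70/√(32041 + 9) = -70*√1282/6410 = -7*√1282/641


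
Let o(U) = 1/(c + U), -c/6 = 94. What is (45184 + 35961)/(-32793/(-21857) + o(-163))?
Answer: 1289397214655/23818654 ≈ 54134.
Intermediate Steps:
c = -564 (c = -6*94 = -564)
o(U) = 1/(-564 + U)
(45184 + 35961)/(-32793/(-21857) + o(-163)) = (45184 + 35961)/(-32793/(-21857) + 1/(-564 - 163)) = 81145/(-32793*(-1/21857) + 1/(-727)) = 81145/(32793/21857 - 1/727) = 81145/(23818654/15890039) = 81145*(15890039/23818654) = 1289397214655/23818654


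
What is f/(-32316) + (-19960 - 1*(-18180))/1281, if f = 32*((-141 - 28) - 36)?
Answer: -1364420/1149911 ≈ -1.1865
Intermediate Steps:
f = -6560 (f = 32*(-169 - 36) = 32*(-205) = -6560)
f/(-32316) + (-19960 - 1*(-18180))/1281 = -6560/(-32316) + (-19960 - 1*(-18180))/1281 = -6560*(-1/32316) + (-19960 + 18180)*(1/1281) = 1640/8079 - 1780*1/1281 = 1640/8079 - 1780/1281 = -1364420/1149911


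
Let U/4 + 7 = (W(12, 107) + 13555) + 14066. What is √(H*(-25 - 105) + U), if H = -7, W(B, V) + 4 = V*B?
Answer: √116486 ≈ 341.30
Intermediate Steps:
W(B, V) = -4 + B*V (W(B, V) = -4 + V*B = -4 + B*V)
U = 115576 (U = -28 + 4*(((-4 + 12*107) + 13555) + 14066) = -28 + 4*(((-4 + 1284) + 13555) + 14066) = -28 + 4*((1280 + 13555) + 14066) = -28 + 4*(14835 + 14066) = -28 + 4*28901 = -28 + 115604 = 115576)
√(H*(-25 - 105) + U) = √(-7*(-25 - 105) + 115576) = √(-7*(-130) + 115576) = √(910 + 115576) = √116486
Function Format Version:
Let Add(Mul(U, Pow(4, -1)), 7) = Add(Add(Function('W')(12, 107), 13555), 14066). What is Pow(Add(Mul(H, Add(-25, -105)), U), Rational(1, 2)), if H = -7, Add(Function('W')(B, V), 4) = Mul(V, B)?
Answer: Pow(116486, Rational(1, 2)) ≈ 341.30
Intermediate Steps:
Function('W')(B, V) = Add(-4, Mul(B, V)) (Function('W')(B, V) = Add(-4, Mul(V, B)) = Add(-4, Mul(B, V)))
U = 115576 (U = Add(-28, Mul(4, Add(Add(Add(-4, Mul(12, 107)), 13555), 14066))) = Add(-28, Mul(4, Add(Add(Add(-4, 1284), 13555), 14066))) = Add(-28, Mul(4, Add(Add(1280, 13555), 14066))) = Add(-28, Mul(4, Add(14835, 14066))) = Add(-28, Mul(4, 28901)) = Add(-28, 115604) = 115576)
Pow(Add(Mul(H, Add(-25, -105)), U), Rational(1, 2)) = Pow(Add(Mul(-7, Add(-25, -105)), 115576), Rational(1, 2)) = Pow(Add(Mul(-7, -130), 115576), Rational(1, 2)) = Pow(Add(910, 115576), Rational(1, 2)) = Pow(116486, Rational(1, 2))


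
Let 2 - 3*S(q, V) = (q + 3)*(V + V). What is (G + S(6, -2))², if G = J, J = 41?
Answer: 25921/9 ≈ 2880.1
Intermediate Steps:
S(q, V) = ⅔ - 2*V*(3 + q)/3 (S(q, V) = ⅔ - (q + 3)*(V + V)/3 = ⅔ - (3 + q)*2*V/3 = ⅔ - 2*V*(3 + q)/3)
G = 41
(G + S(6, -2))² = (41 + (⅔ - 2*(-2) - ⅔*(-2)*6))² = (41 + (⅔ + 4 + 8))² = (41 + 38/3)² = (161/3)² = 25921/9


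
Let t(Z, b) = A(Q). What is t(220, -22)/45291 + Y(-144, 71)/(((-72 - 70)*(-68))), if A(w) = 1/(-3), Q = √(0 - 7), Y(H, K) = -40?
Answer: -680572/163998711 ≈ -0.0041499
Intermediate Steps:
Q = I*√7 (Q = √(-7) = I*√7 ≈ 2.6458*I)
A(w) = -⅓
t(Z, b) = -⅓
t(220, -22)/45291 + Y(-144, 71)/(((-72 - 70)*(-68))) = -⅓/45291 - 40*(-1/(68*(-72 - 70))) = -⅓*1/45291 - 40/((-142*(-68))) = -1/135873 - 40/9656 = -1/135873 - 40*1/9656 = -1/135873 - 5/1207 = -680572/163998711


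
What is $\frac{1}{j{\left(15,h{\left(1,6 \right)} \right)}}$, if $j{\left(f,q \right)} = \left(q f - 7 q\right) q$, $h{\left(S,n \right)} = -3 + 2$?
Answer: $\frac{1}{8} \approx 0.125$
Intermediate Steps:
$h{\left(S,n \right)} = -1$
$j{\left(f,q \right)} = q \left(- 7 q + f q\right)$ ($j{\left(f,q \right)} = \left(f q - 7 q\right) q = \left(- 7 q + f q\right) q = q \left(- 7 q + f q\right)$)
$\frac{1}{j{\left(15,h{\left(1,6 \right)} \right)}} = \frac{1}{\left(-1\right)^{2} \left(-7 + 15\right)} = \frac{1}{1 \cdot 8} = \frac{1}{8}$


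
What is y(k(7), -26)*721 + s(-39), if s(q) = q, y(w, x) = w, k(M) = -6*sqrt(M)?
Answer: -39 - 4326*sqrt(7) ≈ -11485.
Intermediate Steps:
y(k(7), -26)*721 + s(-39) = -6*sqrt(7)*721 - 39 = -4326*sqrt(7) - 39 = -39 - 4326*sqrt(7)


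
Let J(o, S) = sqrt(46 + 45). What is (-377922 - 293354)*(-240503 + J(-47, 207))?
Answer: 161443891828 - 671276*sqrt(91) ≈ 1.6144e+11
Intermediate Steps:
J(o, S) = sqrt(91)
(-377922 - 293354)*(-240503 + J(-47, 207)) = (-377922 - 293354)*(-240503 + sqrt(91)) = -671276*(-240503 + sqrt(91)) = 161443891828 - 671276*sqrt(91)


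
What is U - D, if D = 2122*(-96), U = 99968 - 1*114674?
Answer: 189006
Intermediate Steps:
U = -14706 (U = 99968 - 114674 = -14706)
D = -203712
U - D = -14706 - 1*(-203712) = -14706 + 203712 = 189006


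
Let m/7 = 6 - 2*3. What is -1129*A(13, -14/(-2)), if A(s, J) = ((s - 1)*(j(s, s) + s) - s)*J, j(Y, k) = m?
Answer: -1130129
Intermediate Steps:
m = 0 (m = 7*(6 - 2*3) = 7*(6 - 6) = 7*0 = 0)
j(Y, k) = 0
A(s, J) = J*(-s + s*(-1 + s)) (A(s, J) = ((s - 1)*(0 + s) - s)*J = ((-1 + s)*s - s)*J = (s*(-1 + s) - s)*J = (-s + s*(-1 + s))*J = J*(-s + s*(-1 + s)))
-1129*A(13, -14/(-2)) = -1129*(-14/(-2))*13*(-2 + 13) = -1129*(-14*(-½))*13*11 = -7903*13*11 = -1129*1001 = -1130129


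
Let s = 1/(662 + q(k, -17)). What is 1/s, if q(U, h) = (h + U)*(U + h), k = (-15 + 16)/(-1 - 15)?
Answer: 244001/256 ≈ 953.13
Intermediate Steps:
k = -1/16 (k = 1/(-16) = 1*(-1/16) = -1/16 ≈ -0.062500)
q(U, h) = (U + h)² (q(U, h) = (U + h)*(U + h) = (U + h)²)
s = 256/244001 (s = 1/(662 + (-1/16 - 17)²) = 1/(662 + (-273/16)²) = 1/(662 + 74529/256) = 1/(244001/256) = 256/244001 ≈ 0.0010492)
1/s = 1/(256/244001) = 244001/256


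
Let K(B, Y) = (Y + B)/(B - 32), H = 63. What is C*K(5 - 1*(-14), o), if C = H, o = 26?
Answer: -2835/13 ≈ -218.08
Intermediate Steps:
K(B, Y) = (B + Y)/(-32 + B)
C = 63
C*K(5 - 1*(-14), o) = 63*(((5 - 1*(-14)) + 26)/(-32 + (5 - 1*(-14)))) = 63*(((5 + 14) + 26)/(-32 + (5 + 14))) = 63*((19 + 26)/(-32 + 19)) = 63*(45/(-13)) = 63*(-1/13*45) = 63*(-45/13) = -2835/13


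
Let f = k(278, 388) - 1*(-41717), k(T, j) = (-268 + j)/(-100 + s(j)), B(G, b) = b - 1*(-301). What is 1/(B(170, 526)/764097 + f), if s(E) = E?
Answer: 1018796/42501538333 ≈ 2.3971e-5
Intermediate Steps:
B(G, b) = 301 + b (B(G, b) = b + 301 = 301 + b)
k(T, j) = (-268 + j)/(-100 + j)
f = 500609/12 (f = (-268 + 388)/(-100 + 388) - 1*(-41717) = 120/288 + 41717 = (1/288)*120 + 41717 = 5/12 + 41717 = 500609/12 ≈ 41717.)
1/(B(170, 526)/764097 + f) = 1/((301 + 526)/764097 + 500609/12) = 1/(827*(1/764097) + 500609/12) = 1/(827/764097 + 500609/12) = 1/(42501538333/1018796) = 1018796/42501538333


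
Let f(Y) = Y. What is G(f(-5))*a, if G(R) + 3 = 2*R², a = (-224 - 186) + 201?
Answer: -9823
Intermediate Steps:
a = -209 (a = -410 + 201 = -209)
G(R) = -3 + 2*R²
G(f(-5))*a = (-3 + 2*(-5)²)*(-209) = (-3 + 2*25)*(-209) = (-3 + 50)*(-209) = 47*(-209) = -9823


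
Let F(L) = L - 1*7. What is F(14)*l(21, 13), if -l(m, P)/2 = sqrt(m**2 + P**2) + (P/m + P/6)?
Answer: -39 - 14*sqrt(610) ≈ -384.77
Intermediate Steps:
l(m, P) = -2*sqrt(P**2 + m**2) - P/3 - 2*P/m (l(m, P) = -2*(sqrt(m**2 + P**2) + (P/m + P/6)) = -2*(sqrt(P**2 + m**2) + (P/m + P*(1/6))) = -2*(sqrt(P**2 + m**2) + (P/m + P/6)) = -2*(sqrt(P**2 + m**2) + (P/6 + P/m)) = -2*(sqrt(P**2 + m**2) + P/6 + P/m) = -2*sqrt(P**2 + m**2) - P/3 - 2*P/m)
F(L) = -7 + L (F(L) = L - 7 = -7 + L)
F(14)*l(21, 13) = (-7 + 14)*(-2*sqrt(13**2 + 21**2) - 1/3*13 - 2*13/21) = 7*(-2*sqrt(169 + 441) - 13/3 - 2*13*1/21) = 7*(-2*sqrt(610) - 13/3 - 26/21) = 7*(-39/7 - 2*sqrt(610)) = -39 - 14*sqrt(610)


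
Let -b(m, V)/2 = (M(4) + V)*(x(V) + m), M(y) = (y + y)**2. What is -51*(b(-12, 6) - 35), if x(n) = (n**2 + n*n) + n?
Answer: 473025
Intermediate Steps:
x(n) = n + 2*n**2 (x(n) = (n**2 + n**2) + n = 2*n**2 + n = n + 2*n**2)
M(y) = 4*y**2 (M(y) = (2*y)**2 = 4*y**2)
b(m, V) = -2*(64 + V)*(m + V*(1 + 2*V)) (b(m, V) = -2*(4*4**2 + V)*(V*(1 + 2*V) + m) = -2*(4*16 + V)*(m + V*(1 + 2*V)) = -2*(64 + V)*(m + V*(1 + 2*V)))
-51*(b(-12, 6) - 35) = -51*((-258*6**2 - 128*6 - 128*(-12) - 4*6**3 - 2*6*(-12)) - 35) = -51*((-258*36 - 768 + 1536 - 4*216 + 144) - 35) = -51*((-9288 - 768 + 1536 - 864 + 144) - 35) = -51*(-9240 - 35) = -51*(-9275) = 473025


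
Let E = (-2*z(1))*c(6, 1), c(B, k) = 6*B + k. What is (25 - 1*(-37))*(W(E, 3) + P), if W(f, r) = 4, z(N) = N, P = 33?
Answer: 2294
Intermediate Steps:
c(B, k) = k + 6*B
E = -74 (E = (-2*1)*(1 + 6*6) = -2*(1 + 36) = -2*37 = -74)
(25 - 1*(-37))*(W(E, 3) + P) = (25 - 1*(-37))*(4 + 33) = (25 + 37)*37 = 62*37 = 2294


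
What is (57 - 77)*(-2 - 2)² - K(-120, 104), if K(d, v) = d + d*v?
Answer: 12280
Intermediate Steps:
(57 - 77)*(-2 - 2)² - K(-120, 104) = (57 - 77)*(-2 - 2)² - (-120)*(1 + 104) = -20*(-4)² - (-120)*105 = -20*16 - 1*(-12600) = -320 + 12600 = 12280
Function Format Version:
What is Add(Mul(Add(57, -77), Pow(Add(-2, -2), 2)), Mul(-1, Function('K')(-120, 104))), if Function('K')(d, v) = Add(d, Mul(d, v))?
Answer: 12280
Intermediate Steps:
Add(Mul(Add(57, -77), Pow(Add(-2, -2), 2)), Mul(-1, Function('K')(-120, 104))) = Add(Mul(Add(57, -77), Pow(Add(-2, -2), 2)), Mul(-1, Mul(-120, Add(1, 104)))) = Add(Mul(-20, Pow(-4, 2)), Mul(-1, Mul(-120, 105))) = Add(Mul(-20, 16), Mul(-1, -12600)) = Add(-320, 12600) = 12280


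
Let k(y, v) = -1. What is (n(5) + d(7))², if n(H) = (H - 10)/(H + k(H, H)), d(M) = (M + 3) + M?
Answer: 3969/16 ≈ 248.06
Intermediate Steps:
d(M) = 3 + 2*M (d(M) = (3 + M) + M = 3 + 2*M)
n(H) = (-10 + H)/(-1 + H) (n(H) = (H - 10)/(H - 1) = (-10 + H)/(-1 + H))
(n(5) + d(7))² = ((-10 + 5)/(-1 + 5) + (3 + 2*7))² = (-5/4 + (3 + 14))² = ((¼)*(-5) + 17)² = (-5/4 + 17)² = (63/4)² = 3969/16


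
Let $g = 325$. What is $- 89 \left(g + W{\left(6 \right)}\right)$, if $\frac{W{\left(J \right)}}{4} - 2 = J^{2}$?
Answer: $-42453$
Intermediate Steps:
$W{\left(J \right)} = 8 + 4 J^{2}$
$- 89 \left(g + W{\left(6 \right)}\right) = - 89 \left(325 + \left(8 + 4 \cdot 6^{2}\right)\right) = - 89 \left(325 + \left(8 + 4 \cdot 36\right)\right) = - 89 \left(325 + \left(8 + 144\right)\right) = - 89 \left(325 + 152\right) = \left(-89\right) 477 = -42453$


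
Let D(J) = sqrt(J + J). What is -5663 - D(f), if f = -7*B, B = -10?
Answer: -5663 - 2*sqrt(35) ≈ -5674.8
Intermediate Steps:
f = 70 (f = -7*(-10) = 70)
D(J) = sqrt(2)*sqrt(J) (D(J) = sqrt(2*J) = sqrt(2)*sqrt(J))
-5663 - D(f) = -5663 - sqrt(2)*sqrt(70) = -5663 - 2*sqrt(35)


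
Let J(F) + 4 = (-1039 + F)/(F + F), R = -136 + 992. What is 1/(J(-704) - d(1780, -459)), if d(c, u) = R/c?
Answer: -626560/2031917 ≈ -0.30836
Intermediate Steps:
R = 856
J(F) = -4 + (-1039 + F)/(2*F) (J(F) = -4 + (-1039 + F)/(F + F) = -4 + (-1039 + F)/((2*F)) = -4 + (-1039 + F)*(1/(2*F)) = -4 + (-1039 + F)/(2*F))
d(c, u) = 856/c
1/(J(-704) - d(1780, -459)) = 1/((½)*(-1039 - 7*(-704))/(-704) - 856/1780) = 1/((½)*(-1/704)*(-1039 + 4928) - 856/1780) = 1/((½)*(-1/704)*3889 - 1*214/445) = 1/(-3889/1408 - 214/445) = 1/(-2031917/626560) = -626560/2031917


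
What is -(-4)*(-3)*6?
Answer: -72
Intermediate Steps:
-(-4)*(-3)*6 = -2*6*6 = -12*6 = -72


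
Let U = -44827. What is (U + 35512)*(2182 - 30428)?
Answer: 263111490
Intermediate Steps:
(U + 35512)*(2182 - 30428) = (-44827 + 35512)*(2182 - 30428) = -9315*(-28246) = 263111490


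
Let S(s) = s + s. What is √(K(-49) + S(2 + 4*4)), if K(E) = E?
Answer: I*√13 ≈ 3.6056*I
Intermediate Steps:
S(s) = 2*s
√(K(-49) + S(2 + 4*4)) = √(-49 + 2*(2 + 4*4)) = √(-49 + 2*(2 + 16)) = √(-49 + 2*18) = √(-49 + 36) = √(-13) = I*√13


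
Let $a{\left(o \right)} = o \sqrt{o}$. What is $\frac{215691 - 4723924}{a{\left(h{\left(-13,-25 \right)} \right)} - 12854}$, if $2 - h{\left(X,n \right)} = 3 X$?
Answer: $\frac{57948826982}{165156395} + \frac{184837553 \sqrt{41}}{165156395} \approx 358.04$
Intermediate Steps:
$h{\left(X,n \right)} = 2 - 3 X$
$a{\left(o \right)} = o^{\frac{3}{2}}$
$\frac{215691 - 4723924}{a{\left(h{\left(-13,-25 \right)} \right)} - 12854} = \frac{215691 - 4723924}{\left(2 - -39\right)^{\frac{3}{2}} - 12854} = - \frac{4508233}{\left(2 + 39\right)^{\frac{3}{2}} - 12854} = - \frac{4508233}{41^{\frac{3}{2}} - 12854} = - \frac{4508233}{41 \sqrt{41} - 12854} = - \frac{4508233}{-12854 + 41 \sqrt{41}}$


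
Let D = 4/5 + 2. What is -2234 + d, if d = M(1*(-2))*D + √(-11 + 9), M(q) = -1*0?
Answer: -2234 + I*√2 ≈ -2234.0 + 1.4142*I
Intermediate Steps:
D = 14/5 (D = 4*(⅕) + 2 = ⅘ + 2 = 14/5 ≈ 2.8000)
M(q) = 0
d = I*√2 (d = 0*(14/5) + √(-11 + 9) = 0 + √(-2) = 0 + I*√2 = I*√2 ≈ 1.4142*I)
-2234 + d = -2234 + I*√2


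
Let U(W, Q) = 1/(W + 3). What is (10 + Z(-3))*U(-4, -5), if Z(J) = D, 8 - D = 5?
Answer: -13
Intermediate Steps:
U(W, Q) = 1/(3 + W)
D = 3 (D = 8 - 1*5 = 8 - 5 = 3)
Z(J) = 3
(10 + Z(-3))*U(-4, -5) = (10 + 3)/(3 - 4) = 13/(-1) = 13*(-1) = -13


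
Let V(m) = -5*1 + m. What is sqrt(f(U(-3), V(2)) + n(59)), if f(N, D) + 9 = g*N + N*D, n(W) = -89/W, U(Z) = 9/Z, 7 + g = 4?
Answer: sqrt(26078)/59 ≈ 2.7371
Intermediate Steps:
g = -3 (g = -7 + 4 = -3)
V(m) = -5 + m
f(N, D) = -9 - 3*N + D*N (f(N, D) = -9 + (-3*N + N*D) = -9 + (-3*N + D*N) = -9 - 3*N + D*N)
sqrt(f(U(-3), V(2)) + n(59)) = sqrt((-9 - 27/(-3) + (-5 + 2)*(9/(-3))) - 89/59) = sqrt((-9 - 27*(-1)/3 - 27*(-1)/3) - 89*1/59) = sqrt((-9 - 3*(-3) - 3*(-3)) - 89/59) = sqrt((-9 + 9 + 9) - 89/59) = sqrt(9 - 89/59) = sqrt(442/59) = sqrt(26078)/59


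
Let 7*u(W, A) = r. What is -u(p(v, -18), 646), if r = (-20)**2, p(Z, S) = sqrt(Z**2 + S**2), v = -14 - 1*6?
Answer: -400/7 ≈ -57.143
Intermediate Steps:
v = -20 (v = -14 - 6 = -20)
p(Z, S) = sqrt(S**2 + Z**2)
r = 400
u(W, A) = 400/7 (u(W, A) = (1/7)*400 = 400/7)
-u(p(v, -18), 646) = -1*400/7 = -400/7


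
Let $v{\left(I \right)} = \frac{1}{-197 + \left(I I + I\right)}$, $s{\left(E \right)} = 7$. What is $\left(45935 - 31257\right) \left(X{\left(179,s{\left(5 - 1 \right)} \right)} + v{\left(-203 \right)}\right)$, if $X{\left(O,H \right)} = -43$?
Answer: $- \frac{25756748908}{40809} \approx -6.3115 \cdot 10^{5}$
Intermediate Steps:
$v{\left(I \right)} = \frac{1}{-197 + I + I^{2}}$ ($v{\left(I \right)} = \frac{1}{-197 + \left(I^{2} + I\right)} = \frac{1}{-197 + \left(I + I^{2}\right)} = \frac{1}{-197 + I + I^{2}}$)
$\left(45935 - 31257\right) \left(X{\left(179,s{\left(5 - 1 \right)} \right)} + v{\left(-203 \right)}\right) = \left(45935 - 31257\right) \left(-43 + \frac{1}{-197 - 203 + \left(-203\right)^{2}}\right) = 14678 \left(-43 + \frac{1}{-197 - 203 + 41209}\right) = 14678 \left(-43 + \frac{1}{40809}\right) = 14678 \left(- \frac{1754786}{40809}\right) = - \frac{25756748908}{40809}$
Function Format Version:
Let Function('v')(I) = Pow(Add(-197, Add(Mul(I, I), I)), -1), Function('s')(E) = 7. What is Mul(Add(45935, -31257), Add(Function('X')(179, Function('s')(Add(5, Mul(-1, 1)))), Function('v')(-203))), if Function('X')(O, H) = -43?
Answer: Rational(-25756748908, 40809) ≈ -6.3115e+5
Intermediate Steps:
Function('v')(I) = Pow(Add(-197, I, Pow(I, 2)), -1) (Function('v')(I) = Pow(Add(-197, Add(Pow(I, 2), I)), -1) = Pow(Add(-197, Add(I, Pow(I, 2))), -1) = Pow(Add(-197, I, Pow(I, 2)), -1))
Mul(Add(45935, -31257), Add(Function('X')(179, Function('s')(Add(5, Mul(-1, 1)))), Function('v')(-203))) = Mul(Add(45935, -31257), Add(-43, Pow(Add(-197, -203, Pow(-203, 2)), -1))) = Mul(14678, Add(-43, Pow(Add(-197, -203, 41209), -1))) = Mul(14678, Add(-43, Pow(40809, -1))) = Mul(14678, Add(-43, Rational(1, 40809))) = Mul(14678, Rational(-1754786, 40809)) = Rational(-25756748908, 40809)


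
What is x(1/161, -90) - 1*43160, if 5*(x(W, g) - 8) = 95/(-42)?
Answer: -1812403/42 ≈ -43152.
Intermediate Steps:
x(W, g) = 317/42 (x(W, g) = 8 + (95/(-42))/5 = 8 + (95*(-1/42))/5 = 8 + (⅕)*(-95/42) = 8 - 19/42 = 317/42)
x(1/161, -90) - 1*43160 = 317/42 - 1*43160 = 317/42 - 43160 = -1812403/42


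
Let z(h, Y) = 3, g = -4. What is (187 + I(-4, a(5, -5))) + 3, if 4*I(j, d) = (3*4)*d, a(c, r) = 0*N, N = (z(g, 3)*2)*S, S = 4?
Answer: 190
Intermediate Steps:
N = 24 (N = (3*2)*4 = 6*4 = 24)
a(c, r) = 0 (a(c, r) = 0*24 = 0)
I(j, d) = 3*d (I(j, d) = ((3*4)*d)/4 = (12*d)/4 = 3*d)
(187 + I(-4, a(5, -5))) + 3 = (187 + 3*0) + 3 = (187 + 0) + 3 = 187 + 3 = 190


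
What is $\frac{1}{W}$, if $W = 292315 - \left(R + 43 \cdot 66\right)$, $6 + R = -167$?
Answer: $\frac{1}{289650} \approx 3.4524 \cdot 10^{-6}$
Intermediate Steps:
$R = -173$ ($R = -6 - 167 = -173$)
$W = 289650$ ($W = 292315 - \left(-173 + 43 \cdot 66\right) = 292315 - \left(-173 + 2838\right) = 292315 - 2665 = 289650$)
$\frac{1}{W} = \frac{1}{289650}$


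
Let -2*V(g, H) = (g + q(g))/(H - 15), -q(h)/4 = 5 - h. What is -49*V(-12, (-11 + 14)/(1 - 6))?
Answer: 4900/39 ≈ 125.64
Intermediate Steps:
q(h) = -20 + 4*h (q(h) = -4*(5 - h) = -20 + 4*h)
V(g, H) = -(-20 + 5*g)/(2*(-15 + H)) (V(g, H) = -(g + (-20 + 4*g))/(2*(H - 15)) = -(-20 + 5*g)/(2*(-15 + H)))
-49*V(-12, (-11 + 14)/(1 - 6)) = -245*(4 - 1*(-12))/(2*(-15 + (-11 + 14)/(1 - 6))) = -245*(4 + 12)/(2*(-15 + 3/(-5))) = -245*16/(2*(-15 + 3*(-⅕))) = -245*16/(2*(-15 - ⅗)) = -245*16/(2*(-78/5)) = -245*(-5)*16/(2*78) = -49*(-100/39) = 4900/39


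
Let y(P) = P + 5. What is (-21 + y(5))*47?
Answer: -517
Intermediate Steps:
y(P) = 5 + P
(-21 + y(5))*47 = (-21 + (5 + 5))*47 = (-21 + 10)*47 = -11*47 = -517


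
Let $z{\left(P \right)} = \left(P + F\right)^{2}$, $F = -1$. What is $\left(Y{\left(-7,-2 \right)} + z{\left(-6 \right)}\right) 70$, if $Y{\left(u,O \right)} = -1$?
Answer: $3360$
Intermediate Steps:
$z{\left(P \right)} = \left(-1 + P\right)^{2}$ ($z{\left(P \right)} = \left(P - 1\right)^{2} = \left(-1 + P\right)^{2}$)
$\left(Y{\left(-7,-2 \right)} + z{\left(-6 \right)}\right) 70 = \left(-1 + \left(-1 - 6\right)^{2}\right) 70 = \left(-1 + \left(-7\right)^{2}\right) 70 = \left(-1 + 49\right) 70 = 48 \cdot 70 = 3360$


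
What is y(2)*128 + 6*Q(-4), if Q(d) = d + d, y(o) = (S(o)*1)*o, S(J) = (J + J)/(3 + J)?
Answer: 784/5 ≈ 156.80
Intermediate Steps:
S(J) = 2*J/(3 + J) (S(J) = (2*J)/(3 + J) = 2*J/(3 + J))
y(o) = 2*o**2/(3 + o) (y(o) = ((2*o/(3 + o))*1)*o = (2*o/(3 + o))*o = 2*o**2/(3 + o))
Q(d) = 2*d
y(2)*128 + 6*Q(-4) = (2*2**2/(3 + 2))*128 + 6*(2*(-4)) = (2*4/5)*128 + 6*(-8) = (2*4*(1/5))*128 - 48 = (8/5)*128 - 48 = 1024/5 - 48 = 784/5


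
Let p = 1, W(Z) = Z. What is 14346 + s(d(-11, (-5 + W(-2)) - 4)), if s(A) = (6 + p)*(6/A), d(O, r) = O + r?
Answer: 157785/11 ≈ 14344.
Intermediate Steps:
s(A) = 42/A (s(A) = (6 + 1)*(6/A) = 7*(6/A) = 42/A)
14346 + s(d(-11, (-5 + W(-2)) - 4)) = 14346 + 42/(-11 + ((-5 - 2) - 4)) = 14346 + 42/(-11 + (-7 - 4)) = 14346 + 42/(-11 - 11) = 14346 + 42/(-22) = 14346 + 42*(-1/22) = 14346 - 21/11 = 157785/11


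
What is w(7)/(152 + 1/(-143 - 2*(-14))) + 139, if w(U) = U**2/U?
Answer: 347198/2497 ≈ 139.05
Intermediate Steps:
w(U) = U
w(7)/(152 + 1/(-143 - 2*(-14))) + 139 = 7/(152 + 1/(-143 - 2*(-14))) + 139 = 7/(152 + 1/(-143 + 28)) + 139 = 7/(152 + 1/(-115)) + 139 = 7/(152 - 1/115) + 139 = 7/(17479/115) + 139 = (115/17479)*7 + 139 = 115/2497 + 139 = 347198/2497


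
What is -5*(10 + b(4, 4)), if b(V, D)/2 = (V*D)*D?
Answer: -690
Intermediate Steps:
b(V, D) = 2*V*D**2 (b(V, D) = 2*((V*D)*D) = 2*((D*V)*D) = 2*(V*D**2) = 2*V*D**2)
-5*(10 + b(4, 4)) = -5*(10 + 2*4*4**2) = -5*(10 + 2*4*16) = -5*(10 + 128) = -5*138 = -690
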